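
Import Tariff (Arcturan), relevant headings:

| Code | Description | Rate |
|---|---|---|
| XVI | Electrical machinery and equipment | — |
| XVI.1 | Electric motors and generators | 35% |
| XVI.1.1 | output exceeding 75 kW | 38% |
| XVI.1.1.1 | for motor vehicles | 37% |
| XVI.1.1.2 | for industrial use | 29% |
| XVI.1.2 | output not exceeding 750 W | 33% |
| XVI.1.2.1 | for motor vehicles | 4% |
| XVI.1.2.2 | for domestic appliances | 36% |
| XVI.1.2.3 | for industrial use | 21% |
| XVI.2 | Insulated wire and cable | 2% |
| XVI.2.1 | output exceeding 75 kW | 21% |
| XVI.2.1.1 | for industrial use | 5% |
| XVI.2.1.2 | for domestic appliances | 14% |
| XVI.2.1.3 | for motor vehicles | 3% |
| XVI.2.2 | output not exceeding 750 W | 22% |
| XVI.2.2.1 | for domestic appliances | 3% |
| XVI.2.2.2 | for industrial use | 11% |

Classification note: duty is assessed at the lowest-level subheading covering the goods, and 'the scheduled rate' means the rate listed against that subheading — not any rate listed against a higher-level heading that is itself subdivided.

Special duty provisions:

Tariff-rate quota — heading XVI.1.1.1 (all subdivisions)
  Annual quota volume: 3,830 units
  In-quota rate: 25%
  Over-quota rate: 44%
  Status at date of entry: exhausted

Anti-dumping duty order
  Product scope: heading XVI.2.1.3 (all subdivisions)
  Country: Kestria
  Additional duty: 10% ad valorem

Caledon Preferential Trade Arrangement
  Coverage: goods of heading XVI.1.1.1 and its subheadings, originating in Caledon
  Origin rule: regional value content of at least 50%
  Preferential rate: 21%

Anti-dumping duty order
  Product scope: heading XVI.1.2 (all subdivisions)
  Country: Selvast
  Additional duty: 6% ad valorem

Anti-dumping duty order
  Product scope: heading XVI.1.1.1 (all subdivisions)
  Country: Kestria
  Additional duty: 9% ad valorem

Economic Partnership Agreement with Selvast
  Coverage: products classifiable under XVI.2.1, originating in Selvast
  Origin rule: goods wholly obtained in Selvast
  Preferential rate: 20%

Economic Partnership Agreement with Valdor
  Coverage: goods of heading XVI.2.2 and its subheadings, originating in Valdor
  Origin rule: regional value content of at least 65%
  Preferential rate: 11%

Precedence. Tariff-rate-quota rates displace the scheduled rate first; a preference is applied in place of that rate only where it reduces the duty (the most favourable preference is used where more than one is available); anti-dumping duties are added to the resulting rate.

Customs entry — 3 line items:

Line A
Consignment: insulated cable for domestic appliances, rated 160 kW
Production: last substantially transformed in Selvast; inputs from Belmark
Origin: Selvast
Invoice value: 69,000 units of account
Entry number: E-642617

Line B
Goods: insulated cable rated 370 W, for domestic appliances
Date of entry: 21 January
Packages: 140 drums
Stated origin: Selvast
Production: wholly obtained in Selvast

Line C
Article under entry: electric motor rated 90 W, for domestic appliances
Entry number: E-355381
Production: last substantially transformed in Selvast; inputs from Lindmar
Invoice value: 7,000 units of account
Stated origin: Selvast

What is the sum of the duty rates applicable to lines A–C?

Line A: insulated cable → XVI.2; rated 160 kW → XVI.2.1; for domestic appliances → XVI.2.1.2. Scheduled 14%. Selvast agreement on XVI.2.1: not wholly obtained. → 14%.
Line B: insulated cable → XVI.2; rated 370 W → XVI.2.2; for domestic appliances → XVI.2.2.1. Scheduled 3%. Selvast agreement on XVI.2.1: XVI.2.2.1 not covered. → 3%.
Line C: electric motor → XVI.1; rated 90 W → XVI.1.2; for domestic appliances → XVI.1.2.2. Scheduled 36%. Selvast agreement on XVI.2.1: XVI.1.2.2 not covered; anti-dumping (Selvast, XVI.1.2): +6%; total 36% + 6% = 42%. → 42%.
Sum: 14% + 3% + 42% = 59%.

59%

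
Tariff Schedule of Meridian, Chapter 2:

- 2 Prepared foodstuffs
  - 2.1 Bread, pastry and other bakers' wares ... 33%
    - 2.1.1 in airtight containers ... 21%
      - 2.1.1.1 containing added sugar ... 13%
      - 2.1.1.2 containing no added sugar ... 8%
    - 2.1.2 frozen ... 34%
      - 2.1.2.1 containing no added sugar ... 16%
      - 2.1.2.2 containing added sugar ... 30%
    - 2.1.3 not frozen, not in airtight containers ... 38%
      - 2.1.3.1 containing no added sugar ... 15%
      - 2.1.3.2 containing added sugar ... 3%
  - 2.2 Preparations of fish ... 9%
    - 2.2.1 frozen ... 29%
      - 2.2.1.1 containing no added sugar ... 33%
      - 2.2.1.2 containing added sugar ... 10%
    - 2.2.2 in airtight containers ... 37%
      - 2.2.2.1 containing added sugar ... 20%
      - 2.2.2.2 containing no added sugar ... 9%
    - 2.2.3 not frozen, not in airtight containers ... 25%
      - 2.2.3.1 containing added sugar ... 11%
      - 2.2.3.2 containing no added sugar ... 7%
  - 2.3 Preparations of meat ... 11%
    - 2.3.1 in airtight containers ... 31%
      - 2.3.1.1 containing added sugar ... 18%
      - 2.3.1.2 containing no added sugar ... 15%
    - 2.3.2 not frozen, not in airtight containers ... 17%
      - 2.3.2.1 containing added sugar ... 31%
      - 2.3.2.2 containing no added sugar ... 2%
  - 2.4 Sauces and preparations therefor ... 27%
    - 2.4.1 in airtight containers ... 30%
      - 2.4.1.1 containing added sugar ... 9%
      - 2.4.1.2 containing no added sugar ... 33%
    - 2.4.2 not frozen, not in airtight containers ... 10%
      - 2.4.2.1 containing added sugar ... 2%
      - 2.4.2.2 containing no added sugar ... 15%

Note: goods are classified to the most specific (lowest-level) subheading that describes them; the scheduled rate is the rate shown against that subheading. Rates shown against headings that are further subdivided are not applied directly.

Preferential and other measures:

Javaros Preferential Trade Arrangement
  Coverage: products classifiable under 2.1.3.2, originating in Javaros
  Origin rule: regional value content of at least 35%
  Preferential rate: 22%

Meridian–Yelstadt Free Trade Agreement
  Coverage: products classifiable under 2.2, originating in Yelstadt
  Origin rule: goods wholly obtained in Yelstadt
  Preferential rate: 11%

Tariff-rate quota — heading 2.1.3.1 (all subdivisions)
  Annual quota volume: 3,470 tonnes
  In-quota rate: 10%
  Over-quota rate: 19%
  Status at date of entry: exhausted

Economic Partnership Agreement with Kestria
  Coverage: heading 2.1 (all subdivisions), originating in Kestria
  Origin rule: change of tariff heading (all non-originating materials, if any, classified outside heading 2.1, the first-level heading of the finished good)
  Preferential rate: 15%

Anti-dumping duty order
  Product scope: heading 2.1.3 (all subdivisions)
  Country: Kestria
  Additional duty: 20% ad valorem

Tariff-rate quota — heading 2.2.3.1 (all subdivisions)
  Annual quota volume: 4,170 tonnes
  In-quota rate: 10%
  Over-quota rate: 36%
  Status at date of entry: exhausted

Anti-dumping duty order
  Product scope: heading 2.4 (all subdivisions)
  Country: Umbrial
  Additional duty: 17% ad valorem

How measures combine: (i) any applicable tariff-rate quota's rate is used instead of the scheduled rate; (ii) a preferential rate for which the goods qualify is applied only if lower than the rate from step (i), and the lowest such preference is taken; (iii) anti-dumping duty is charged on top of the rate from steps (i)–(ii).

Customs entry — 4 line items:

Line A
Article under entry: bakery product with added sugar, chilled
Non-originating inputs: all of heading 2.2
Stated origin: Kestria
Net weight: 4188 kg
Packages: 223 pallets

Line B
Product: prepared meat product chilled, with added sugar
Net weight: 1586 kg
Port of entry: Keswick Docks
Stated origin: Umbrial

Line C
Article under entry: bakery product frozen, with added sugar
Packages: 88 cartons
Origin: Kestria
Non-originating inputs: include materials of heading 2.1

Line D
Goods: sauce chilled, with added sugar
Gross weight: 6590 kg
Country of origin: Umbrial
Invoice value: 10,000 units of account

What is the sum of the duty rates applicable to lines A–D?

103%

Line A: bakery product → 2.1; chilled → 2.1.3; with added sugar → 2.1.3.2. Scheduled 3%. Kestria agreement on 2.1: CTH met → 15% available; preference 15% not lower than 3% → no reduction; anti-dumping (Kestria, 2.1.3): +20%; total 3% + 20% = 23%. → 23%.
Line B: prepared meat product → 2.3; chilled → 2.3.2; with added sugar → 2.3.2.1. Scheduled 31%. No special measure applies. → 31%.
Line C: bakery product → 2.1; frozen → 2.1.2; with added sugar → 2.1.2.2. Scheduled 30%. Kestria agreement on 2.1: CTH not met. → 30%.
Line D: sauce → 2.4; chilled → 2.4.2; with added sugar → 2.4.2.1. Scheduled 2%. anti-dumping (Umbrial, 2.4): +17%; total 2% + 17% = 19%. → 19%.
Sum: 23% + 31% + 30% + 19% = 103%.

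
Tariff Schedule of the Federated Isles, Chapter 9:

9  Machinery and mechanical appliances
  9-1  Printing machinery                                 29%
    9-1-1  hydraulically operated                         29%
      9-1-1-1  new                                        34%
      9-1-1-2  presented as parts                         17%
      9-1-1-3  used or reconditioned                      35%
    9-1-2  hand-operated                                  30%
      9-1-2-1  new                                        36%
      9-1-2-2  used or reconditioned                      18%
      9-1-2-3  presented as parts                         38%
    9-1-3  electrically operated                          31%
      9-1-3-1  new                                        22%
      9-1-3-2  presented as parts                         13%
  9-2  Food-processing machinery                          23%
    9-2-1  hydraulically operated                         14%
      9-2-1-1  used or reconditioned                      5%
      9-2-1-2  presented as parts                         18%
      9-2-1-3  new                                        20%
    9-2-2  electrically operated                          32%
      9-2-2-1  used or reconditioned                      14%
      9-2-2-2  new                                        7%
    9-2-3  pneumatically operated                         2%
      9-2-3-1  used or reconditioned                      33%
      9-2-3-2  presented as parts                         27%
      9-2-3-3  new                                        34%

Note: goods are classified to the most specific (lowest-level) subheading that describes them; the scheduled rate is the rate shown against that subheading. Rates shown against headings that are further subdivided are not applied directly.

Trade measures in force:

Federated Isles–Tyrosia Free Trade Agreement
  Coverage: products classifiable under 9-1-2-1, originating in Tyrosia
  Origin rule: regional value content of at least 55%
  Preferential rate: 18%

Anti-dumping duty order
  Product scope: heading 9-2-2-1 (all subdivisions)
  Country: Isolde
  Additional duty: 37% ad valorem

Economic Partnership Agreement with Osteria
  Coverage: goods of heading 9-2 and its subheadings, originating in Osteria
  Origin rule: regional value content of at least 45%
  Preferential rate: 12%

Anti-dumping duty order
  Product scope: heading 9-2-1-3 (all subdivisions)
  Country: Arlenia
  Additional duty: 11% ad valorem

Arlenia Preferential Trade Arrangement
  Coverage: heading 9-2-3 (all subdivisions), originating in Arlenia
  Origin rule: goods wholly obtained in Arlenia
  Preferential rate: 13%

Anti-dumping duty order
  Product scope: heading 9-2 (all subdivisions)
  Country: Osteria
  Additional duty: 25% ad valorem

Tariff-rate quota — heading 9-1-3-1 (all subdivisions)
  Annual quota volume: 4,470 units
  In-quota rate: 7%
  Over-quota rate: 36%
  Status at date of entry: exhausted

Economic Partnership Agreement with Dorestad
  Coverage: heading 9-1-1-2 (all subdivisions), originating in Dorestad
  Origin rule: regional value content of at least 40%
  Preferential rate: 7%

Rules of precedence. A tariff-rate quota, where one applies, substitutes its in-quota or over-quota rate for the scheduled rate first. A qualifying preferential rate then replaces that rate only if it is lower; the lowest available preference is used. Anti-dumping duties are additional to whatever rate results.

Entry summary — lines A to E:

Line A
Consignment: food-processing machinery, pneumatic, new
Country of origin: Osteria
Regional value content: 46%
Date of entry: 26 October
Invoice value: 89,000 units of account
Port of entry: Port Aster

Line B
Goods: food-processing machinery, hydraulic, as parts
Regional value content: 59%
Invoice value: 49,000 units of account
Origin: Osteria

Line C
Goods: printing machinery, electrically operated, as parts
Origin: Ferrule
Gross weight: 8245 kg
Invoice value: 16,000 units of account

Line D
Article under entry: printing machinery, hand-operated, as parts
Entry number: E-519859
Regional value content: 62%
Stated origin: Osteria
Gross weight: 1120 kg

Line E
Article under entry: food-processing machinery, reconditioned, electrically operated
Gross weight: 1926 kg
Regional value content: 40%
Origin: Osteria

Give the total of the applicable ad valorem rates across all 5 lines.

164%

Line A: food-processing → 9-2; pneumatic → 9-2-3; new → 9-2-3-3. Scheduled 34%. Osteria agreement on 9-2: RVC ≥ 45% → 12% available; preferential 12%; anti-dumping (Osteria, 9-2): +25%; total 12% + 25% = 37%. → 37%.
Line B: food-processing → 9-2; hydraulic → 9-2-1; as parts → 9-2-1-2. Scheduled 18%. Osteria agreement on 9-2: RVC ≥ 45% → 12% available; preferential 12%; anti-dumping (Osteria, 9-2): +25%; total 12% + 25% = 37%. → 37%.
Line C: printing → 9-1; electrically operated → 9-1-3; as parts → 9-1-3-2. Scheduled 13%. No special measure applies. → 13%.
Line D: printing → 9-1; hand-operated → 9-1-2; as parts → 9-1-2-3. Scheduled 38%. Osteria agreement on 9-2: 9-1-2-3 not covered. → 38%.
Line E: food-processing → 9-2; electrically operated → 9-2-2; reconditioned → 9-2-2-1. Scheduled 14%. Osteria agreement on 9-2: RVC < 45%; anti-dumping (Osteria, 9-2): +25%; total 14% + 25% = 39%. → 39%.
Sum: 37% + 37% + 13% + 38% + 39% = 164%.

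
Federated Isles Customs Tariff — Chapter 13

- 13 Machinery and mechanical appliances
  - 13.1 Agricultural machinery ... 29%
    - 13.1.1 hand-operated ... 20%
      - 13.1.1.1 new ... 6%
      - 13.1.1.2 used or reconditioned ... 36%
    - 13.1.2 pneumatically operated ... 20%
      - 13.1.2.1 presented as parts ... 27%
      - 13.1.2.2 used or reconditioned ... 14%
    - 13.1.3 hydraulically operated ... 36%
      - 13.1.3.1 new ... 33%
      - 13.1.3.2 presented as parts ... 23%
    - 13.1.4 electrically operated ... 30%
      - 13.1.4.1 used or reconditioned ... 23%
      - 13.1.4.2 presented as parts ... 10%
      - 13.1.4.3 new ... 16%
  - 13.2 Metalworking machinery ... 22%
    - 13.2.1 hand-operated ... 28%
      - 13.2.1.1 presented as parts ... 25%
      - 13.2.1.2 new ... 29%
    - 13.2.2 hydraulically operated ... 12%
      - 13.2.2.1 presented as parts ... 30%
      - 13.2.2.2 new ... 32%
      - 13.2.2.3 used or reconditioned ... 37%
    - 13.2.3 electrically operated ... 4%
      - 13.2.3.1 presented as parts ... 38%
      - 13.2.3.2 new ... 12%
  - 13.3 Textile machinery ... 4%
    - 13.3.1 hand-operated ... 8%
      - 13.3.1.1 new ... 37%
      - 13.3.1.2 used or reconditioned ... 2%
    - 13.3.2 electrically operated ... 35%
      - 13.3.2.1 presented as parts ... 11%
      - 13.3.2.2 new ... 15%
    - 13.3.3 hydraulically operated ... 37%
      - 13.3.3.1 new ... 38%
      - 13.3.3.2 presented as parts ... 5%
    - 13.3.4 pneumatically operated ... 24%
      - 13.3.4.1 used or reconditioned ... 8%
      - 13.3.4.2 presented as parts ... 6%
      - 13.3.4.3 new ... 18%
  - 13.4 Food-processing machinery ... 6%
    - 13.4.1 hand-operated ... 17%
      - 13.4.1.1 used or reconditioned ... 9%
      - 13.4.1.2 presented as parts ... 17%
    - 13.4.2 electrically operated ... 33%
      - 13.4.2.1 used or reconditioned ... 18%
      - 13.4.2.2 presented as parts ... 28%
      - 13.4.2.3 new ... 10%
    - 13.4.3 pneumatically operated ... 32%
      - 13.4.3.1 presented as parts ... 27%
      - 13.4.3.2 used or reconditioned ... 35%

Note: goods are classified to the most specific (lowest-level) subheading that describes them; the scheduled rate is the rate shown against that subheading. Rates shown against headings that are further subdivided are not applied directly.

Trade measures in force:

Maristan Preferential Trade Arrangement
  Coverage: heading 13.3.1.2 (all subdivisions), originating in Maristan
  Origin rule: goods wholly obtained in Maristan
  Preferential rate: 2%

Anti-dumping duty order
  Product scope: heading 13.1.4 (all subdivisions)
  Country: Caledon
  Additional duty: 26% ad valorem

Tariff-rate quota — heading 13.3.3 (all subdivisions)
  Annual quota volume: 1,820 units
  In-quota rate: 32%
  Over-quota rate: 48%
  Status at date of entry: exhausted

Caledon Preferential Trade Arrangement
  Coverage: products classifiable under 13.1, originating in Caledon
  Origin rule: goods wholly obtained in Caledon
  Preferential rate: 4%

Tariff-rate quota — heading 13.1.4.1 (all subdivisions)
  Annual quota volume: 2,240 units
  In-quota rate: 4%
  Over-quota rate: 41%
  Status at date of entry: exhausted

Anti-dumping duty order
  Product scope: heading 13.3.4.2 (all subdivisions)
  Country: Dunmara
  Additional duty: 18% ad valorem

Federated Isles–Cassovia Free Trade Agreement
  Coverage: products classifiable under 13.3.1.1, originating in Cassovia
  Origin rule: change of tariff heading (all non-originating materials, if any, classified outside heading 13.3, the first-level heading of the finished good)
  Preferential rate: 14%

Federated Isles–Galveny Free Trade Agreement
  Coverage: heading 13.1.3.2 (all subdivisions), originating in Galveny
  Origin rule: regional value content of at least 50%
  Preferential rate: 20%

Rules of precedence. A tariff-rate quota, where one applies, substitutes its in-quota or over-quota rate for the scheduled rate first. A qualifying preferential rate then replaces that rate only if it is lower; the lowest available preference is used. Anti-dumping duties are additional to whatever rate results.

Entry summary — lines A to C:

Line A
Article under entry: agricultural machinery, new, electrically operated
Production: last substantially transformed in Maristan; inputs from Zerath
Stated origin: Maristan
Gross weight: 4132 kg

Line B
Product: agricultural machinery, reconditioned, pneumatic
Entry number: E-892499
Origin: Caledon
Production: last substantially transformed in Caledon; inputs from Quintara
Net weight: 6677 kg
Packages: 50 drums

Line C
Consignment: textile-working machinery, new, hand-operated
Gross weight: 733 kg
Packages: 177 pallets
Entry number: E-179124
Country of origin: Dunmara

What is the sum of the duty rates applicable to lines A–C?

Line A: agricultural → 13.1; electrically operated → 13.1.4; new → 13.1.4.3. Scheduled 16%. Maristan agreement on 13.3.1.2: 13.1.4.3 not covered. → 16%.
Line B: agricultural → 13.1; pneumatic → 13.1.2; reconditioned → 13.1.2.2. Scheduled 14%. Caledon agreement on 13.1: not wholly obtained. → 14%.
Line C: textile-working → 13.3; hand-operated → 13.3.1; new → 13.3.1.1. Scheduled 37%. No special measure applies. → 37%.
Sum: 16% + 14% + 37% = 67%.

67%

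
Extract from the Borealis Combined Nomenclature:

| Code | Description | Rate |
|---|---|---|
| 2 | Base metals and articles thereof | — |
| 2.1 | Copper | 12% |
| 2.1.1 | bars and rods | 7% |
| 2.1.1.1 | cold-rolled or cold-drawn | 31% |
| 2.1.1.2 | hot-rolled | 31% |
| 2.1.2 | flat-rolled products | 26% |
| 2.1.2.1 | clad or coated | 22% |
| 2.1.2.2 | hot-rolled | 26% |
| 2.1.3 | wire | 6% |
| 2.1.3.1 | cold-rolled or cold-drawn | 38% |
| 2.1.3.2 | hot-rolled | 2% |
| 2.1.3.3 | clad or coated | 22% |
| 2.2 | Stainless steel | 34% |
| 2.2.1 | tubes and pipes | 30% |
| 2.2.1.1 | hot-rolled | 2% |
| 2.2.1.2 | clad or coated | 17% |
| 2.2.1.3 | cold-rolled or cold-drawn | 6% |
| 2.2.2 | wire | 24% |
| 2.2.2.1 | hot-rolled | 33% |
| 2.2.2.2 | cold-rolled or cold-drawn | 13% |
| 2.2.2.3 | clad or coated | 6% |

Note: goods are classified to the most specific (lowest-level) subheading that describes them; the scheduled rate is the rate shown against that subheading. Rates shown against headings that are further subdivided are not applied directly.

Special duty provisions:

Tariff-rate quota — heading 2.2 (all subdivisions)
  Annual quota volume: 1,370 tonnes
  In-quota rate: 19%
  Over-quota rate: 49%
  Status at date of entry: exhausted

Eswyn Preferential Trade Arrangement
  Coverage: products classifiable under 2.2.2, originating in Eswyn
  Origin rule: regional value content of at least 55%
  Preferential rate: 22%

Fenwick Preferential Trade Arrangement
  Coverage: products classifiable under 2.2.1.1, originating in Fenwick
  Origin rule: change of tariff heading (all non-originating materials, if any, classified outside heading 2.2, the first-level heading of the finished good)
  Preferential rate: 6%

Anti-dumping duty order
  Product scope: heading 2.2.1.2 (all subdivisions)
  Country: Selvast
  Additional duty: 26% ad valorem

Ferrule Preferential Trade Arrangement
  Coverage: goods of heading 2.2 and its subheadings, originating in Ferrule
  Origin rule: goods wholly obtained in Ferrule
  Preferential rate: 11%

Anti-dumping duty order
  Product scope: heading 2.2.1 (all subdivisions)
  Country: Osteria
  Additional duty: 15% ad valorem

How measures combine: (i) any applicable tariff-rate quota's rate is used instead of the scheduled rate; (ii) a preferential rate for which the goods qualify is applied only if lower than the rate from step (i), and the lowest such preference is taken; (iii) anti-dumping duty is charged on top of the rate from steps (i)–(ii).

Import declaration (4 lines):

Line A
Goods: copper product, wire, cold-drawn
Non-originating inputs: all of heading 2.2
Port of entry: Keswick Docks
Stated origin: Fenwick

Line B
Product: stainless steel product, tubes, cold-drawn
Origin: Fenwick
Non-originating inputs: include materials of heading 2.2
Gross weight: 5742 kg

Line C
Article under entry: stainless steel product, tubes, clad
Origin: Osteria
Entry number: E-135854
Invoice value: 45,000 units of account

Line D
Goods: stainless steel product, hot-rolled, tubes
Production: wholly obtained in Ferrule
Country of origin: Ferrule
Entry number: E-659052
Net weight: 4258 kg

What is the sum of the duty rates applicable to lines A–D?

Line A: copper → 2.1; wire → 2.1.3; cold-drawn → 2.1.3.1. Scheduled 38%. Fenwick agreement on 2.2.1.1: 2.1.3.1 not covered. → 38%.
Line B: stainless steel → 2.2; tubes → 2.2.1; cold-drawn → 2.2.1.3. Scheduled 6%. quota on 2.2 exhausted → over-quota 49%; Fenwick agreement on 2.2.1.1: 2.2.1.3 not covered. → 49%.
Line C: stainless steel → 2.2; tubes → 2.2.1; clad → 2.2.1.2. Scheduled 17%. quota on 2.2 exhausted → over-quota 49%; anti-dumping (Osteria, 2.2.1): +15%; total 49% + 15% = 64%. → 64%.
Line D: stainless steel → 2.2; tubes → 2.2.1; hot-rolled → 2.2.1.1. Scheduled 2%. quota on 2.2 exhausted → over-quota 49%; Ferrule agreement on 2.2: wholly obtained → 11% available; preferential 11%. → 11%.
Sum: 38% + 49% + 64% + 11% = 162%.

162%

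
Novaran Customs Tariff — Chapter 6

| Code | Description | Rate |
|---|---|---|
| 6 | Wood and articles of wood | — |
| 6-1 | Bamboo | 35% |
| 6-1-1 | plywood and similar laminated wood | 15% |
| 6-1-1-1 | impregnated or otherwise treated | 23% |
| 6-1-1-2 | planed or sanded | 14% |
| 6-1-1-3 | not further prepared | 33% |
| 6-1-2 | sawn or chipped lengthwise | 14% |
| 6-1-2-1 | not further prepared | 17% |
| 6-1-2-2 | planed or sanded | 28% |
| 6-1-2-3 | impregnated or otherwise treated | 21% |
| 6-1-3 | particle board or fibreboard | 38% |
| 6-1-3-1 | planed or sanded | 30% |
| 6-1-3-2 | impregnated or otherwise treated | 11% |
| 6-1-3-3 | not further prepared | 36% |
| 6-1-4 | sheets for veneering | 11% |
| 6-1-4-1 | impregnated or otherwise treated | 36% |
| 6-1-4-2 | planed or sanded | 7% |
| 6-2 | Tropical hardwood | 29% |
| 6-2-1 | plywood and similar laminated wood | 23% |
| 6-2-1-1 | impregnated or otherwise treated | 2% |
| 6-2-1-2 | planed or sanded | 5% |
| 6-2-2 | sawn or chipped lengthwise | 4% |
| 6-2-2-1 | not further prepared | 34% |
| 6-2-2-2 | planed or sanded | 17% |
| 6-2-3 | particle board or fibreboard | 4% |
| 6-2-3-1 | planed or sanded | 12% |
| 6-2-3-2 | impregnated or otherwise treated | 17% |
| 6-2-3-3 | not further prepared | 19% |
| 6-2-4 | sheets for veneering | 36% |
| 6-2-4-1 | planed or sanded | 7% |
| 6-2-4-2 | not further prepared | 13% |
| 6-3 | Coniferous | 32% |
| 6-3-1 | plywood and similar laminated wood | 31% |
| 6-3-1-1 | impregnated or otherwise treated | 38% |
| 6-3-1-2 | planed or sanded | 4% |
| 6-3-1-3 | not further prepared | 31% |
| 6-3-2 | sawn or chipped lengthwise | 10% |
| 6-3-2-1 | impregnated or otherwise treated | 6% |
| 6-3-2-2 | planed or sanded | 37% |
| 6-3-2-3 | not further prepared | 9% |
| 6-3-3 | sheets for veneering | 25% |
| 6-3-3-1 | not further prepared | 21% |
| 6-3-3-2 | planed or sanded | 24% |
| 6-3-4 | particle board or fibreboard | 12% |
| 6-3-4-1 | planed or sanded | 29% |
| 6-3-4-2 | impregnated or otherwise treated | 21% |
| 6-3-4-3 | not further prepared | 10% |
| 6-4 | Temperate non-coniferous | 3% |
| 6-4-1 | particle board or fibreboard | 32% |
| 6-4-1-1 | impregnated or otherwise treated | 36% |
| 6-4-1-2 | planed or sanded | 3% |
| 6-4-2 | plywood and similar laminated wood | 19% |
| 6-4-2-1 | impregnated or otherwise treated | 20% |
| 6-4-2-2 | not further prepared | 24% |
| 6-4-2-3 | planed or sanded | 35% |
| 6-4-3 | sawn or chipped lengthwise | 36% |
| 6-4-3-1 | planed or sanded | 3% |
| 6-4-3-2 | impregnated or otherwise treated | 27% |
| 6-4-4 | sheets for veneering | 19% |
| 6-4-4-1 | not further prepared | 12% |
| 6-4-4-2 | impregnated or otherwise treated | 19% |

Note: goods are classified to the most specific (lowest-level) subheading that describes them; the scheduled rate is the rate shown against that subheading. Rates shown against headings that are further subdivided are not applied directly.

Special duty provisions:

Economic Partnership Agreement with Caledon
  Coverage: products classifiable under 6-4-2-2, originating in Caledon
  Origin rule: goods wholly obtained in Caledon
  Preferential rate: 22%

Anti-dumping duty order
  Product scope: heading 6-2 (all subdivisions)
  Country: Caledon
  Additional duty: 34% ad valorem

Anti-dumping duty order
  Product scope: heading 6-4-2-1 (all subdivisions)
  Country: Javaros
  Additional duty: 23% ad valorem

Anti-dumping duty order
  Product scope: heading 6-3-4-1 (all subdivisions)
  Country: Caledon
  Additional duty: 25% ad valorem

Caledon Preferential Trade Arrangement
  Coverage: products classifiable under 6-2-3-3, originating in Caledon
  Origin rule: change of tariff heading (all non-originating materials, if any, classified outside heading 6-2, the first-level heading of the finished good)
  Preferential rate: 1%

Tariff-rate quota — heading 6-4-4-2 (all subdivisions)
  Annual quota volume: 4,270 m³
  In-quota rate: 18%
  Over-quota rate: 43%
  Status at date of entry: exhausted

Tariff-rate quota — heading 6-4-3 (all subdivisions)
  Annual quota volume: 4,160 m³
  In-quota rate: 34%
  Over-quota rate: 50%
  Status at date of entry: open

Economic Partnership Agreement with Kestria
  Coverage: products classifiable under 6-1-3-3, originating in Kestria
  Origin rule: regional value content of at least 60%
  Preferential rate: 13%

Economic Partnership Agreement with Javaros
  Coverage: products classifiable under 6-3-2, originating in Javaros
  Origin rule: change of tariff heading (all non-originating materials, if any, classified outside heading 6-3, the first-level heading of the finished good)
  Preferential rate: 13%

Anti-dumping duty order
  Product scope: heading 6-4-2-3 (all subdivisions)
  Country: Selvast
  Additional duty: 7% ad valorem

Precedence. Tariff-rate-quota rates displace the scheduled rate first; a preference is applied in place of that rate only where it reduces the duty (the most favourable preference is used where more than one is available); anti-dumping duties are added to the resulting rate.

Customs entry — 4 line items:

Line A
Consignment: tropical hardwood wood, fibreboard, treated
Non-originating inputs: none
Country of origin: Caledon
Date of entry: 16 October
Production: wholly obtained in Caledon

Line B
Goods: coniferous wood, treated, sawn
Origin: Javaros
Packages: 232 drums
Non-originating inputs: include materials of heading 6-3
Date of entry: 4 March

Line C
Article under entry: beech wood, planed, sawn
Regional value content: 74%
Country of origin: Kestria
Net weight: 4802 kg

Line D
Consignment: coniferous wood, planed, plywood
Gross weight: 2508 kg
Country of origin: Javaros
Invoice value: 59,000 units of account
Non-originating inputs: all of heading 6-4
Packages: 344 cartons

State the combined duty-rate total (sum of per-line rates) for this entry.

95%

Line A: tropical hardwood → 6-2; fibreboard → 6-2-3; treated → 6-2-3-2. Scheduled 17%. Caledon agreement on 6-4-2-2: 6-2-3-2 not covered; Caledon agreement on 6-2-3-3: 6-2-3-2 not covered; anti-dumping (Caledon, 6-2): +34%; total 17% + 34% = 51%. → 51%.
Line B: coniferous → 6-3; sawn → 6-3-2; treated → 6-3-2-1. Scheduled 6%. Javaros agreement on 6-3-2: CTH not met. → 6%.
Line C: beech → 6-4; sawn → 6-4-3; planed → 6-4-3-1. Scheduled 3%. quota on 6-4-3 open → in-quota 34%; Kestria agreement on 6-1-3-3: 6-4-3-1 not covered. → 34%.
Line D: coniferous → 6-3; plywood → 6-3-1; planed → 6-3-1-2. Scheduled 4%. Javaros agreement on 6-3-2: 6-3-1-2 not covered. → 4%.
Sum: 51% + 6% + 34% + 4% = 95%.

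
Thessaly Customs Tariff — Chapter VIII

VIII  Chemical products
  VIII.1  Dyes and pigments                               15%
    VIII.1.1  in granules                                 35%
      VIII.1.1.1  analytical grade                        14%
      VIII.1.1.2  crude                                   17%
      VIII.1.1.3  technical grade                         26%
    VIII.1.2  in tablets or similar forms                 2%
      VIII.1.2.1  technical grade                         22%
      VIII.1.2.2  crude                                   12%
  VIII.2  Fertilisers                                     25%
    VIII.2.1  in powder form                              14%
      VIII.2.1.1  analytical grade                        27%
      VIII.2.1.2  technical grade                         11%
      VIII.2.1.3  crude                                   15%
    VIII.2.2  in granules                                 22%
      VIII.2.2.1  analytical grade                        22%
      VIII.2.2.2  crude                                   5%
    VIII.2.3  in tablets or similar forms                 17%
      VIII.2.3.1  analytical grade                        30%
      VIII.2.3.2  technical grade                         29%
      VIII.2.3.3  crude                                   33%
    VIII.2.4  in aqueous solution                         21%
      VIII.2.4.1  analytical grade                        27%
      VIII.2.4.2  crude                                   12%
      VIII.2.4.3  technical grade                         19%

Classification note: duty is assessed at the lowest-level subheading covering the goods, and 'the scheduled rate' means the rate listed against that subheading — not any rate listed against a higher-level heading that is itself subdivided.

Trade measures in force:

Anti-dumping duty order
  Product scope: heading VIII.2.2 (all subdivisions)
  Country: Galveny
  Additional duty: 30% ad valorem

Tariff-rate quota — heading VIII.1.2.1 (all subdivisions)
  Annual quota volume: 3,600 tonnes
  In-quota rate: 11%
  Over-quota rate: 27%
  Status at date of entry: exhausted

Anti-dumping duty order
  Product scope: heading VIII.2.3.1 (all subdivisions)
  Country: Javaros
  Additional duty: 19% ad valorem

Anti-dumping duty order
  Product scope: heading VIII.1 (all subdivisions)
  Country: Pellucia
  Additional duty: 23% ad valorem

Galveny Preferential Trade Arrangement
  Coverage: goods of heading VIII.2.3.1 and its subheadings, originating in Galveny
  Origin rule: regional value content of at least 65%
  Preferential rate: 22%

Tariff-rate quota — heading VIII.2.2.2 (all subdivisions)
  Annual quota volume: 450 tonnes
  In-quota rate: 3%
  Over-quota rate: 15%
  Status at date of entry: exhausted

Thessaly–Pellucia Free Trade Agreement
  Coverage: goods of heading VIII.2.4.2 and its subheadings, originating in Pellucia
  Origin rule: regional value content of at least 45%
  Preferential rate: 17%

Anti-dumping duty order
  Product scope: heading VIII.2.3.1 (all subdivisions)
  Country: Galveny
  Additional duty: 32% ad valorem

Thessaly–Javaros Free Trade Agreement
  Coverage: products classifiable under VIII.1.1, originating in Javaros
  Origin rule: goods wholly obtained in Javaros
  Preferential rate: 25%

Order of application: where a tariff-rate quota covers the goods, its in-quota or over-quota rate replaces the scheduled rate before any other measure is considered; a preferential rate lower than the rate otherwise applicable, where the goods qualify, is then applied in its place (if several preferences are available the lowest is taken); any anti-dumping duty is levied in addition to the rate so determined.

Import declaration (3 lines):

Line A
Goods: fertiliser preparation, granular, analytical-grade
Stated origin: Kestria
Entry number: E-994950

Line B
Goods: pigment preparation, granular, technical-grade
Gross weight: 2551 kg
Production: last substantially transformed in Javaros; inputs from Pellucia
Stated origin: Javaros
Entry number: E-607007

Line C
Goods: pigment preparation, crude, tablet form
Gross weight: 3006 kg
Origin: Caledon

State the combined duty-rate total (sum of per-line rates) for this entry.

Line A: fertiliser → VIII.2; granular → VIII.2.2; analytical-grade → VIII.2.2.1. Scheduled 22%. No special measure applies. → 22%.
Line B: pigment → VIII.1; granular → VIII.1.1; technical-grade → VIII.1.1.3. Scheduled 26%. Javaros agreement on VIII.1.1: not wholly obtained. → 26%.
Line C: pigment → VIII.1; tablet form → VIII.1.2; crude → VIII.1.2.2. Scheduled 12%. No special measure applies. → 12%.
Sum: 22% + 26% + 12% = 60%.

60%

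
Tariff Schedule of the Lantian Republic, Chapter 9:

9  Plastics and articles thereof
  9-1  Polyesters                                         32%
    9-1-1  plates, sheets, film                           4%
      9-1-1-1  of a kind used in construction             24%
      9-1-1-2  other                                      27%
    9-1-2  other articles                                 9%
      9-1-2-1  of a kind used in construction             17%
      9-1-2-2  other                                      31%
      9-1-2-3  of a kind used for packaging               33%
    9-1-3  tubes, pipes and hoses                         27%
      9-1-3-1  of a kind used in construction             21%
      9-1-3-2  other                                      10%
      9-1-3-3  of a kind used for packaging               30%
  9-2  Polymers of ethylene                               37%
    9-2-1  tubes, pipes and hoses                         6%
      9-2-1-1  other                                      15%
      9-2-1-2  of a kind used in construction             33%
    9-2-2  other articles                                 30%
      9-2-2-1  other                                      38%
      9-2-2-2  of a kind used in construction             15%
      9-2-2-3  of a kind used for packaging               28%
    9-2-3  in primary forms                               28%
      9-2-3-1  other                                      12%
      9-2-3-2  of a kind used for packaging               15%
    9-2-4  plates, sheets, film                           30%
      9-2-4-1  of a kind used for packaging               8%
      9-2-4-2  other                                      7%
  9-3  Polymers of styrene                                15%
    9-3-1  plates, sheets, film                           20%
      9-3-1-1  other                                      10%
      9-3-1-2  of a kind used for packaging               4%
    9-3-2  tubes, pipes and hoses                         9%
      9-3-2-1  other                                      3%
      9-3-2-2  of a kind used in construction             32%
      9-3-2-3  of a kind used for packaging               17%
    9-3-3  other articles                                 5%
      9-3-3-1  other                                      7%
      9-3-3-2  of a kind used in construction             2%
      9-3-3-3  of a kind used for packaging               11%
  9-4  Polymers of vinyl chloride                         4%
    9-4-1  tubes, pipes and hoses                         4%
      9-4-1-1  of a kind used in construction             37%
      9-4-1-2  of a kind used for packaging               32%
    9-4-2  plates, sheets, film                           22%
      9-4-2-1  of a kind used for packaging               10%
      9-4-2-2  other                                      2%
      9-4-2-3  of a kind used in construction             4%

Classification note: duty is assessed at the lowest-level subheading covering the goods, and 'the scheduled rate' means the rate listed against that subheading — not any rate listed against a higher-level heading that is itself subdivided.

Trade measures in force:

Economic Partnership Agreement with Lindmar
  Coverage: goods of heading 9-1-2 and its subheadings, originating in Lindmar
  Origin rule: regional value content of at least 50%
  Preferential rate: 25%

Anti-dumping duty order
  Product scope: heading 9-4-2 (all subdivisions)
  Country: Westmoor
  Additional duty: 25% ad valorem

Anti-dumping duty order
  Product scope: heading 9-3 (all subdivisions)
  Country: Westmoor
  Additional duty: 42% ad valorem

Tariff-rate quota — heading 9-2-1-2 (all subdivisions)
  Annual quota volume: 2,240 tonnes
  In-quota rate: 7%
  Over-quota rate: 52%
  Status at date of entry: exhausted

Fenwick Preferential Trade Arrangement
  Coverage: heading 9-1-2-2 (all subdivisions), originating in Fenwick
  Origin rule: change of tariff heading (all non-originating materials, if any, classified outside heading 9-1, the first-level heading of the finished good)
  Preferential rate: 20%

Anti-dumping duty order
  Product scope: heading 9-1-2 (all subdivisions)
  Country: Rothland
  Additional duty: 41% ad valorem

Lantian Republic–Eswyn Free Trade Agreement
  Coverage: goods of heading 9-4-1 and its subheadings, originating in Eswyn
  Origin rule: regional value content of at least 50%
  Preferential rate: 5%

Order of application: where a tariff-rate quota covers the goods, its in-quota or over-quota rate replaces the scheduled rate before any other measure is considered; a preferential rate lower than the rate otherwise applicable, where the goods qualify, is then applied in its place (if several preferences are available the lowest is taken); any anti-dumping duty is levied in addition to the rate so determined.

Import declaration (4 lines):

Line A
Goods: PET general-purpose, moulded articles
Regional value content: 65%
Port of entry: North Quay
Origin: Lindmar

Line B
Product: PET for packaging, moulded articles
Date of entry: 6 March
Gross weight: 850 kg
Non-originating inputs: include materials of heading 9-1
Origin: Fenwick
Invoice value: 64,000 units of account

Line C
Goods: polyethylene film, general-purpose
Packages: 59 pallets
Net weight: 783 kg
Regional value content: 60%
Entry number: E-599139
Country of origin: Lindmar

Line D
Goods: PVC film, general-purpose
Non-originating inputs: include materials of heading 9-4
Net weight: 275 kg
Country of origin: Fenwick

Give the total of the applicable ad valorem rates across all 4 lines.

67%

Line A: PET → 9-1; moulded articles → 9-1-2; general-purpose → 9-1-2-2. Scheduled 31%. Lindmar agreement on 9-1-2: RVC ≥ 50% → 25% available; preferential 25%. → 25%.
Line B: PET → 9-1; moulded articles → 9-1-2; for packaging → 9-1-2-3. Scheduled 33%. Fenwick agreement on 9-1-2-2: 9-1-2-3 not covered. → 33%.
Line C: polyethylene → 9-2; film → 9-2-4; general-purpose → 9-2-4-2. Scheduled 7%. Lindmar agreement on 9-1-2: 9-2-4-2 not covered. → 7%.
Line D: PVC → 9-4; film → 9-4-2; general-purpose → 9-4-2-2. Scheduled 2%. Fenwick agreement on 9-1-2-2: 9-4-2-2 not covered. → 2%.
Sum: 25% + 33% + 7% + 2% = 67%.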